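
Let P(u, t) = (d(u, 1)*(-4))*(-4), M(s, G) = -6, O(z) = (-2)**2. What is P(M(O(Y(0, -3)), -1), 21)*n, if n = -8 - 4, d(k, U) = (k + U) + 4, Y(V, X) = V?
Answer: 192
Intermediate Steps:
d(k, U) = 4 + U + k (d(k, U) = (U + k) + 4 = 4 + U + k)
O(z) = 4
n = -12
P(u, t) = 80 + 16*u (P(u, t) = ((4 + 1 + u)*(-4))*(-4) = ((5 + u)*(-4))*(-4) = (-20 - 4*u)*(-4) = 80 + 16*u)
P(M(O(Y(0, -3)), -1), 21)*n = (80 + 16*(-6))*(-12) = (80 - 96)*(-12) = -16*(-12) = 192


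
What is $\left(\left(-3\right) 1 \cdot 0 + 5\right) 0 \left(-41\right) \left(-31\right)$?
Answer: $0$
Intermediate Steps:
$\left(\left(-3\right) 1 \cdot 0 + 5\right) 0 \left(-41\right) \left(-31\right) = \left(\left(-3\right) 0 + 5\right) 0 \left(-41\right) \left(-31\right) = \left(0 + 5\right) 0 \left(-41\right) \left(-31\right) = 5 \cdot 0 \left(-41\right) \left(-31\right) = 0 \left(-41\right) \left(-31\right) = 0 \left(-31\right) = 0$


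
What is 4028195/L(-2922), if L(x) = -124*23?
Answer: -4028195/2852 ≈ -1412.4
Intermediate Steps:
L(x) = -2852
4028195/L(-2922) = 4028195/(-2852) = 4028195*(-1/2852) = -4028195/2852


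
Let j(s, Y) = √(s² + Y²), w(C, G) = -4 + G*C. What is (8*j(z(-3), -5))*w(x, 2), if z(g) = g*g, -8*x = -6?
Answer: -20*√106 ≈ -205.91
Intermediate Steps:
x = ¾ (x = -⅛*(-6) = ¾ ≈ 0.75000)
w(C, G) = -4 + C*G
z(g) = g²
j(s, Y) = √(Y² + s²)
(8*j(z(-3), -5))*w(x, 2) = (8*√((-5)² + ((-3)²)²))*(-4 + (¾)*2) = (8*√(25 + 9²))*(-4 + 3/2) = (8*√(25 + 81))*(-5/2) = (8*√106)*(-5/2) = -20*√106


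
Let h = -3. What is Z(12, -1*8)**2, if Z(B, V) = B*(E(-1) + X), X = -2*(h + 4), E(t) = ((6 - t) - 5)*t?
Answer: 2304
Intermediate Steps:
E(t) = t*(1 - t) (E(t) = (1 - t)*t = t*(1 - t))
X = -2 (X = -2*(-3 + 4) = -2*1 = -2)
Z(B, V) = -4*B (Z(B, V) = B*(-(1 - 1*(-1)) - 2) = B*(-(1 + 1) - 2) = B*(-1*2 - 2) = B*(-2 - 2) = B*(-4) = -4*B)
Z(12, -1*8)**2 = (-4*12)**2 = (-48)**2 = 2304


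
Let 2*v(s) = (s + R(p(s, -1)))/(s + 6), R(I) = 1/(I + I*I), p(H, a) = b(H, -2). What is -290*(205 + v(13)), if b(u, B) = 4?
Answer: -4525769/76 ≈ -59550.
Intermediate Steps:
p(H, a) = 4
R(I) = 1/(I + I²)
v(s) = (1/20 + s)/(2*(6 + s)) (v(s) = ((s + 1/(4*(1 + 4)))/(s + 6))/2 = ((s + (¼)/5)/(6 + s))/2 = ((s + (¼)*(⅕))/(6 + s))/2 = ((s + 1/20)/(6 + s))/2 = ((1/20 + s)/(6 + s))/2 = (1/20 + s)/(2*(6 + s)))
-290*(205 + v(13)) = -290*(205 + (1 + 20*13)/(40*(6 + 13))) = -290*(205 + (1/40)*(1 + 260)/19) = -290*(205 + (1/40)*(1/19)*261) = -290*(205 + 261/760) = -290*156061/760 = -4525769/76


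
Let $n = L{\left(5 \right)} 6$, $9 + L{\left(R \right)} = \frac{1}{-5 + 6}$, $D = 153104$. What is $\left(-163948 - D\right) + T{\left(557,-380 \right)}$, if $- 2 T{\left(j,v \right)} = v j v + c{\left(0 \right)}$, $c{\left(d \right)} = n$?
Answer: $-40532428$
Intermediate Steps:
$L{\left(R \right)} = -8$ ($L{\left(R \right)} = -9 + \frac{1}{-5 + 6} = -9 + 1^{-1} = -9 + 1 = -8$)
$n = -48$ ($n = \left(-8\right) 6 = -48$)
$c{\left(d \right)} = -48$
$T{\left(j,v \right)} = 24 - \frac{j v^{2}}{2}$ ($T{\left(j,v \right)} = - \frac{v j v - 48}{2} = - \frac{j v v - 48}{2} = - \frac{j v^{2} - 48}{2} = - \frac{-48 + j v^{2}}{2} = 24 - \frac{j v^{2}}{2}$)
$\left(-163948 - D\right) + T{\left(557,-380 \right)} = \left(-163948 - 153104\right) + \left(24 - \frac{557 \left(-380\right)^{2}}{2}\right) = \left(-163948 - 153104\right) + \left(24 - \frac{557}{2} \cdot 144400\right) = -317052 + \left(24 - 40215400\right) = -317052 - 40215376 = -40532428$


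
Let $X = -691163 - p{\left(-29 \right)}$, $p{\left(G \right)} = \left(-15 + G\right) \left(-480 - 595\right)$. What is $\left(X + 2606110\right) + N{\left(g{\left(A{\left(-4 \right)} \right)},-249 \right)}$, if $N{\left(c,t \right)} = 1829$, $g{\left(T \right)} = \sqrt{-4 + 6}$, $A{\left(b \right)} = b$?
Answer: $1869476$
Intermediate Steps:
$p{\left(G \right)} = 16125 - 1075 G$ ($p{\left(G \right)} = \left(-15 + G\right) \left(-1075\right) = 16125 - 1075 G$)
$g{\left(T \right)} = \sqrt{2}$
$X = -738463$ ($X = -691163 - \left(16125 - -31175\right) = -691163 - \left(16125 + 31175\right) = -691163 - 47300 = -738463$)
$\left(X + 2606110\right) + N{\left(g{\left(A{\left(-4 \right)} \right)},-249 \right)} = \left(-738463 + 2606110\right) + 1829 = 1867647 + 1829 = 1869476$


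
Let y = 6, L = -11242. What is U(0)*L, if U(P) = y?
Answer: -67452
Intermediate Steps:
U(P) = 6
U(0)*L = 6*(-11242) = -67452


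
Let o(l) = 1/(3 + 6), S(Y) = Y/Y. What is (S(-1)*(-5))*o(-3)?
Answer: -5/9 ≈ -0.55556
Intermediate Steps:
S(Y) = 1
o(l) = ⅑ (o(l) = 1/9 = ⅑)
(S(-1)*(-5))*o(-3) = (1*(-5))*(⅑) = -5*⅑ = -5/9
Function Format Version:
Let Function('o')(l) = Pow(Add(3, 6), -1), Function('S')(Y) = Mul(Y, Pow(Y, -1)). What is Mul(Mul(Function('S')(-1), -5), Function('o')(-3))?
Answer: Rational(-5, 9) ≈ -0.55556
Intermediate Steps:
Function('S')(Y) = 1
Function('o')(l) = Rational(1, 9) (Function('o')(l) = Pow(9, -1) = Rational(1, 9))
Mul(Mul(Function('S')(-1), -5), Function('o')(-3)) = Mul(Mul(1, -5), Rational(1, 9)) = Mul(-5, Rational(1, 9)) = Rational(-5, 9)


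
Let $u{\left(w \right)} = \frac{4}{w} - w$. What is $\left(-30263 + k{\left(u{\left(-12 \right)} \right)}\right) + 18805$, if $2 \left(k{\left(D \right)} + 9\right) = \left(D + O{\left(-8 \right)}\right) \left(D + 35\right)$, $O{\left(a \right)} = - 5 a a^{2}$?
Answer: $\frac{436847}{9} \approx 48539.0$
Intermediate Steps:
$O{\left(a \right)} = - 5 a^{3}$
$u{\left(w \right)} = - w + \frac{4}{w}$
$k{\left(D \right)} = -9 + \frac{\left(35 + D\right) \left(2560 + D\right)}{2}$ ($k{\left(D \right)} = -9 + \frac{\left(D - 5 \left(-8\right)^{3}\right) \left(D + 35\right)}{2} = -9 + \frac{\left(D - -2560\right) \left(35 + D\right)}{2} = -9 + \frac{\left(D + 2560\right) \left(35 + D\right)}{2} = -9 + \frac{\left(2560 + D\right) \left(35 + D\right)}{2} = -9 + \frac{\left(35 + D\right) \left(2560 + D\right)}{2}$)
$\left(-30263 + k{\left(u{\left(-12 \right)} \right)}\right) + 18805 = \left(-30263 + \left(44791 + \frac{\left(\left(-1\right) \left(-12\right) + \frac{4}{-12}\right)^{2}}{2} + \frac{2595 \left(\left(-1\right) \left(-12\right) + \frac{4}{-12}\right)}{2}\right)\right) + 18805 = \left(-30263 + \left(44791 + \frac{\left(12 + 4 \left(- \frac{1}{12}\right)\right)^{2}}{2} + \frac{2595 \left(12 + 4 \left(- \frac{1}{12}\right)\right)}{2}\right)\right) + 18805 = \left(-30263 + \left(44791 + \frac{\left(12 - \frac{1}{3}\right)^{2}}{2} + \frac{2595 \left(12 - \frac{1}{3}\right)}{2}\right)\right) + 18805 = \left(-30263 + \left(44791 + \frac{\left(\frac{35}{3}\right)^{2}}{2} + \frac{2595}{2} \cdot \frac{35}{3}\right)\right) + 18805 = \left(-30263 + \left(44791 + \frac{1}{2} \cdot \frac{1225}{9} + \frac{30275}{2}\right)\right) + 18805 = \left(-30263 + \left(44791 + \frac{1225}{18} + \frac{30275}{2}\right)\right) + 18805 = \left(-30263 + \frac{539969}{9}\right) + 18805 = \frac{267602}{9} + 18805 = \frac{436847}{9}$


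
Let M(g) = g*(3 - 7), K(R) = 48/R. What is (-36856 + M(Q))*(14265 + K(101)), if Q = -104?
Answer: -52503225720/101 ≈ -5.1983e+8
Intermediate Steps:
M(g) = -4*g (M(g) = g*(-4) = -4*g)
(-36856 + M(Q))*(14265 + K(101)) = (-36856 - 4*(-104))*(14265 + 48/101) = (-36856 + 416)*(14265 + 48*(1/101)) = -36440*(14265 + 48/101) = -36440*1440813/101 = -52503225720/101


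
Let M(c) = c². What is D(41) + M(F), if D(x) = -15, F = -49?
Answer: 2386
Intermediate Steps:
D(41) + M(F) = -15 + (-49)² = -15 + 2401 = 2386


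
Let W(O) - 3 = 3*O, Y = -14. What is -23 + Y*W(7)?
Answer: -359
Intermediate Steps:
W(O) = 3 + 3*O
-23 + Y*W(7) = -23 - 14*(3 + 3*7) = -23 - 14*(3 + 21) = -23 - 14*24 = -23 - 336 = -359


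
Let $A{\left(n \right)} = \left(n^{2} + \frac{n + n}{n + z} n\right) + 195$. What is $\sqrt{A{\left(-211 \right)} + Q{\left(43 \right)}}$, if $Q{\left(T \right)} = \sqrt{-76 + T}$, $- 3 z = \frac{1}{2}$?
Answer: $\frac{\sqrt{71105205640 + 1605289 i \sqrt{33}}}{1267} \approx 210.46 + 0.013647 i$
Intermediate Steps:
$z = - \frac{1}{6}$ ($z = - \frac{1}{3 \cdot 2} = \left(- \frac{1}{3}\right) \frac{1}{2} = - \frac{1}{6} \approx -0.16667$)
$A{\left(n \right)} = 195 + n^{2} + \frac{2 n^{2}}{- \frac{1}{6} + n}$ ($A{\left(n \right)} = \left(n^{2} + \frac{n + n}{n - \frac{1}{6}} n\right) + 195 = \left(n^{2} + \frac{2 n}{- \frac{1}{6} + n} n\right) + 195 = \left(n^{2} + \frac{2 n^{2}}{- \frac{1}{6} + n}\right) + 195 = 195 + n^{2} + \frac{2 n^{2}}{- \frac{1}{6} + n}$)
$\sqrt{A{\left(-211 \right)} + Q{\left(43 \right)}} = \sqrt{\frac{-195 + 6 \left(-211\right)^{3} + 11 \left(-211\right)^{2} + 1170 \left(-211\right)}{-1 + 6 \left(-211\right)} + \sqrt{-76 + 43}} = \sqrt{\frac{-195 + 6 \left(-9393931\right) + 11 \cdot 44521 - 246870}{-1 - 1266} + \sqrt{-33}} = \sqrt{\frac{-195 - 56363586 + 489731 - 246870}{-1267} + i \sqrt{33}} = \sqrt{\left(- \frac{1}{1267}\right) \left(-56120920\right) + i \sqrt{33}} = \sqrt{\frac{56120920}{1267} + i \sqrt{33}}$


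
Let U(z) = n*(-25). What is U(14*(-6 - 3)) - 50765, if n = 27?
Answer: -51440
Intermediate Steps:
U(z) = -675 (U(z) = 27*(-25) = -675)
U(14*(-6 - 3)) - 50765 = -675 - 50765 = -51440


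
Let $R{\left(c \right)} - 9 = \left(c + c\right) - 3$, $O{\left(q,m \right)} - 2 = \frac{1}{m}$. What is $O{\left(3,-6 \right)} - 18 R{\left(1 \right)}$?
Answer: $- \frac{853}{6} \approx -142.17$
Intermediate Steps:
$O{\left(q,m \right)} = 2 + \frac{1}{m}$
$R{\left(c \right)} = 6 + 2 c$ ($R{\left(c \right)} = 9 + \left(\left(c + c\right) - 3\right) = 9 + \left(2 c - 3\right) = 9 + \left(-3 + 2 c\right) = 6 + 2 c$)
$O{\left(3,-6 \right)} - 18 R{\left(1 \right)} = \left(2 + \frac{1}{-6}\right) - 18 \left(6 + 2 \cdot 1\right) = \left(2 - \frac{1}{6}\right) - 18 \left(6 + 2\right) = \frac{11}{6} - 144 = - \frac{853}{6}$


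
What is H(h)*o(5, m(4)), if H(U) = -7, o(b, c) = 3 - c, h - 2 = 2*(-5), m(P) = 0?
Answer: -21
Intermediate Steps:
h = -8 (h = 2 + 2*(-5) = 2 - 10 = -8)
H(h)*o(5, m(4)) = -7*(3 - 1*0) = -7*(3 + 0) = -7*3 = -21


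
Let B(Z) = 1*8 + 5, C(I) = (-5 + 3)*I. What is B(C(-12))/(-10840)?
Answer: -13/10840 ≈ -0.0011993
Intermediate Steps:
C(I) = -2*I
B(Z) = 13 (B(Z) = 8 + 5 = 13)
B(C(-12))/(-10840) = 13/(-10840) = 13*(-1/10840) = -13/10840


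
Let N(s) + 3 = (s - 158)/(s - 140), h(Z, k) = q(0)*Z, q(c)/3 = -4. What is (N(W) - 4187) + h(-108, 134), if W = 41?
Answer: -31821/11 ≈ -2892.8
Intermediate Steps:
q(c) = -12 (q(c) = 3*(-4) = -12)
h(Z, k) = -12*Z
N(s) = -3 + (-158 + s)/(-140 + s) (N(s) = -3 + (s - 158)/(s - 140) = -3 + (-158 + s)/(-140 + s))
(N(W) - 4187) + h(-108, 134) = (2*(131 - 1*41)/(-140 + 41) - 4187) - 12*(-108) = (2*(131 - 41)/(-99) - 4187) + 1296 = (2*(-1/99)*90 - 4187) + 1296 = (-20/11 - 4187) + 1296 = -46077/11 + 1296 = -31821/11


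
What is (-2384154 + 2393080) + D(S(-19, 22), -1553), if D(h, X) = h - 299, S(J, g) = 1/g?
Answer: 189795/22 ≈ 8627.0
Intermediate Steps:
D(h, X) = -299 + h
(-2384154 + 2393080) + D(S(-19, 22), -1553) = (-2384154 + 2393080) + (-299 + 1/22) = 8926 + (-299 + 1/22) = 8926 - 6577/22 = 189795/22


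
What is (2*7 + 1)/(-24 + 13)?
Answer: -15/11 ≈ -1.3636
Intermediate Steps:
(2*7 + 1)/(-24 + 13) = (14 + 1)/(-11) = -1/11*15 = -15/11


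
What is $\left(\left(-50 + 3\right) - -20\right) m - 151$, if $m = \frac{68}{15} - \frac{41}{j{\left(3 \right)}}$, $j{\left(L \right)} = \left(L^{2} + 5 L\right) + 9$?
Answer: $- \frac{13192}{55} \approx -239.85$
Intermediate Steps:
$j{\left(L \right)} = 9 + L^{2} + 5 L$
$m = \frac{181}{55}$ ($m = \frac{68}{15} - \frac{41}{9 + 3^{2} + 5 \cdot 3} = 68 \cdot \frac{1}{15} - \frac{41}{9 + 9 + 15} = \frac{68}{15} - \frac{41}{33} = \frac{181}{55} \approx 3.2909$)
$\left(\left(-50 + 3\right) - -20\right) m - 151 = \left(\left(-50 + 3\right) - -20\right) \frac{181}{55} - 151 = \left(-47 + \left(\left(-3 + 7\right) + 16\right)\right) \frac{181}{55} - 151 = \left(-47 + \left(4 + 16\right)\right) \frac{181}{55} - 151 = \left(-47 + 20\right) \frac{181}{55} - 151 = \left(-27\right) \frac{181}{55} - 151 = - \frac{4887}{55} - 151 = - \frac{13192}{55}$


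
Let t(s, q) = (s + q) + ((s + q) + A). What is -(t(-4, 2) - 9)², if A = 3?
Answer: -100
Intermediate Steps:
t(s, q) = 3 + 2*q + 2*s (t(s, q) = (s + q) + ((s + q) + 3) = (q + s) + ((q + s) + 3) = (q + s) + (3 + q + s) = 3 + 2*q + 2*s)
-(t(-4, 2) - 9)² = -((3 + 2*2 + 2*(-4)) - 9)² = -((3 + 4 - 8) - 9)² = -(-1 - 9)² = -1*(-10)² = -1*100 = -100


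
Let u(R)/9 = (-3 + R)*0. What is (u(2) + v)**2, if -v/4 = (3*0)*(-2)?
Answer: 0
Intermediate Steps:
u(R) = 0 (u(R) = 9*((-3 + R)*0) = 9*0 = 0)
v = 0 (v = -4*3*0*(-2) = -0*(-2) = -4*0 = 0)
(u(2) + v)**2 = (0 + 0)**2 = 0**2 = 0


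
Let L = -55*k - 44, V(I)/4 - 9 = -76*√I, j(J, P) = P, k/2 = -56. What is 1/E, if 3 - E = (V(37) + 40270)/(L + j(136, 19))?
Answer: -44787545/158744803 - 621680*√37/158744803 ≈ -0.30596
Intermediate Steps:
k = -112 (k = 2*(-56) = -112)
V(I) = 36 - 304*√I (V(I) = 36 + 4*(-76*√I) = 36 - 304*√I)
L = 6116 (L = -55*(-112) - 44 = 6160 - 44 = 6116)
E = -21901/6135 + 304*√37/6135 (E = 3 - ((36 - 304*√37) + 40270)/(6116 + 19) = 3 - (40306 - 304*√37)/6135 = 3 - (40306/6135 - 304*√37/6135) = 3 + (-40306/6135 + 304*√37/6135) = -21901/6135 + 304*√37/6135 ≈ -3.2684)
1/E = 1/(-21901/6135 + 304*√37/6135)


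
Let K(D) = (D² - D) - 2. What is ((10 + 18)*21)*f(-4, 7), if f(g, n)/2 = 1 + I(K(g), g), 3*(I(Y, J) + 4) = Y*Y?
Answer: 123480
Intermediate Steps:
K(D) = -2 + D² - D
I(Y, J) = -4 + Y²/3 (I(Y, J) = -4 + (Y*Y)/3 = -4 + Y²/3)
f(g, n) = -6 + 2*(-2 + g² - g)²/3 (f(g, n) = 2*(1 + (-4 + (-2 + g² - g)²/3)) = 2*(-3 + (-2 + g² - g)²/3) = -6 + 2*(-2 + g² - g)²/3)
((10 + 18)*21)*f(-4, 7) = ((10 + 18)*21)*(-6 + 2*(2 - 4 - 1*(-4)²)²/3) = (28*21)*(-6 + 2*(2 - 4 - 1*16)²/3) = 588*(-6 + 2*(2 - 4 - 16)²/3) = 588*(-6 + (⅔)*(-18)²) = 588*(-6 + (⅔)*324) = 588*(-6 + 216) = 588*210 = 123480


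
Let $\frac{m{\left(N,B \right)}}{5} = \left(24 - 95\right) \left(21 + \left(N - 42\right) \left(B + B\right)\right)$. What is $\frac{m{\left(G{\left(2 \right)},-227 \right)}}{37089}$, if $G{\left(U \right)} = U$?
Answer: $- \frac{6454255}{37089} \approx -174.02$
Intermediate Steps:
$m{\left(N,B \right)} = -7455 - 710 B \left(-42 + N\right)$ ($m{\left(N,B \right)} = 5 \left(24 - 95\right) \left(21 + \left(N - 42\right) \left(B + B\right)\right) = 5 \left(- 71 \left(21 + \left(-42 + N\right) 2 B\right)\right) = 5 \left(- 71 \left(21 + 2 B \left(-42 + N\right)\right)\right) = 5 \left(-1491 - 142 B \left(-42 + N\right)\right) = -7455 - 710 B \left(-42 + N\right)$)
$\frac{m{\left(G{\left(2 \right)},-227 \right)}}{37089} = \frac{-7455 + 29820 \left(-227\right) - \left(-161170\right) 2}{37089} = \left(-7455 - 6769140 + 322340\right) \frac{1}{37089} = \left(-6454255\right) \frac{1}{37089} = - \frac{6454255}{37089}$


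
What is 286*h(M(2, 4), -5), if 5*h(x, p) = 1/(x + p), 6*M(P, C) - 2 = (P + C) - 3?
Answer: -1716/125 ≈ -13.728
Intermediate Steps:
M(P, C) = -⅙ + C/6 + P/6 (M(P, C) = ⅓ + ((P + C) - 3)/6 = ⅓ + ((C + P) - 3)/6 = ⅓ + (-3 + C + P)/6 = ⅓ + (-½ + C/6 + P/6) = -⅙ + C/6 + P/6)
h(x, p) = 1/(5*(p + x)) (h(x, p) = 1/(5*(x + p)) = 1/(5*(p + x)))
286*h(M(2, 4), -5) = 286*(1/(5*(-5 + (-⅙ + (⅙)*4 + (⅙)*2)))) = 286*(1/(5*(-5 + (-⅙ + ⅔ + ⅓)))) = 286*(1/(5*(-5 + ⅚))) = 286*(1/(5*(-25/6))) = 286*((⅕)*(-6/25)) = 286*(-6/125) = -1716/125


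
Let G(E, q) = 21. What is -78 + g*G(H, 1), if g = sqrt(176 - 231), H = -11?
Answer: -78 + 21*I*sqrt(55) ≈ -78.0 + 155.74*I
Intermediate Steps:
g = I*sqrt(55) (g = sqrt(-55) = I*sqrt(55) ≈ 7.4162*I)
-78 + g*G(H, 1) = -78 + (I*sqrt(55))*21 = -78 + 21*I*sqrt(55)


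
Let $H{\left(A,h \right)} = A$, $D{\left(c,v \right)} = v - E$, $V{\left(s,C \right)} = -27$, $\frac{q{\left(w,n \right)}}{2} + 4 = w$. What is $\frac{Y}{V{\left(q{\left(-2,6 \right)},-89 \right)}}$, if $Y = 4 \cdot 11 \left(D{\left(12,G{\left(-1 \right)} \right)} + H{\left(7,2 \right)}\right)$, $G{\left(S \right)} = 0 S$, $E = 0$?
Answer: $- \frac{308}{27} \approx -11.407$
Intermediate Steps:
$G{\left(S \right)} = 0$
$q{\left(w,n \right)} = -8 + 2 w$
$D{\left(c,v \right)} = v$ ($D{\left(c,v \right)} = v - 0 = v + 0 = v$)
$Y = 308$ ($Y = 4 \cdot 11 \left(0 + 7\right) = 44 \cdot 7 = 308$)
$\frac{Y}{V{\left(q{\left(-2,6 \right)},-89 \right)}} = \frac{308}{-27} = 308 \left(- \frac{1}{27}\right) = - \frac{308}{27}$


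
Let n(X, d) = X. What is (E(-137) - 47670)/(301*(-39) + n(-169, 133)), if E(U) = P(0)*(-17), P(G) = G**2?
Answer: 23835/5954 ≈ 4.0032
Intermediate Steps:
E(U) = 0 (E(U) = 0**2*(-17) = 0*(-17) = 0)
(E(-137) - 47670)/(301*(-39) + n(-169, 133)) = (0 - 47670)/(301*(-39) - 169) = -47670/(-11739 - 169) = -47670/(-11908) = -47670*(-1/11908) = 23835/5954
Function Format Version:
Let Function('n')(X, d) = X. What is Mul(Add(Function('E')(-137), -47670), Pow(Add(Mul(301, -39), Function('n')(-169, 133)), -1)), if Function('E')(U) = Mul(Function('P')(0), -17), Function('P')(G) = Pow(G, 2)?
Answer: Rational(23835, 5954) ≈ 4.0032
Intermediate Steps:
Function('E')(U) = 0 (Function('E')(U) = Mul(Pow(0, 2), -17) = Mul(0, -17) = 0)
Mul(Add(Function('E')(-137), -47670), Pow(Add(Mul(301, -39), Function('n')(-169, 133)), -1)) = Mul(Add(0, -47670), Pow(Add(Mul(301, -39), -169), -1)) = Mul(-47670, Pow(Add(-11739, -169), -1)) = Mul(-47670, Pow(-11908, -1)) = Mul(-47670, Rational(-1, 11908)) = Rational(23835, 5954)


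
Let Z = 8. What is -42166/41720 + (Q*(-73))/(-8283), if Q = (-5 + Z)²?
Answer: -53641823/57594460 ≈ -0.93137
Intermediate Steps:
Q = 9 (Q = (-5 + 8)² = 3² = 9)
-42166/41720 + (Q*(-73))/(-8283) = -42166/41720 + (9*(-73))/(-8283) = -42166*1/41720 - 657*(-1/8283) = -21083/20860 + 219/2761 = -53641823/57594460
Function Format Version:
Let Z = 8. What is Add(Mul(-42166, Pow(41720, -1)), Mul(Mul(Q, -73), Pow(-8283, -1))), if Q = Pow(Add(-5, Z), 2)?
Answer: Rational(-53641823, 57594460) ≈ -0.93137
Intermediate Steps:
Q = 9 (Q = Pow(Add(-5, 8), 2) = Pow(3, 2) = 9)
Add(Mul(-42166, Pow(41720, -1)), Mul(Mul(Q, -73), Pow(-8283, -1))) = Add(Mul(-42166, Pow(41720, -1)), Mul(Mul(9, -73), Pow(-8283, -1))) = Add(Mul(-42166, Rational(1, 41720)), Mul(-657, Rational(-1, 8283))) = Add(Rational(-21083, 20860), Rational(219, 2761)) = Rational(-53641823, 57594460)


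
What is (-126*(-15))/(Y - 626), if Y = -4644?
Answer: -189/527 ≈ -0.35863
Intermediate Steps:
(-126*(-15))/(Y - 626) = (-126*(-15))/(-4644 - 626) = 1890/(-5270) = 1890*(-1/5270) = -189/527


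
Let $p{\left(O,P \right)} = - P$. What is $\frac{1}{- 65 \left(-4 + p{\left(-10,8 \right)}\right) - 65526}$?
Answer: $- \frac{1}{64746} \approx -1.5445 \cdot 10^{-5}$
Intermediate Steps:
$\frac{1}{- 65 \left(-4 + p{\left(-10,8 \right)}\right) - 65526} = \frac{1}{- 65 \left(-4 - 8\right) - 65526} = \frac{1}{\left(-65\right) \left(-12\right) - 65526} = \frac{1}{780 - 65526} = \frac{1}{-64746} = - \frac{1}{64746}$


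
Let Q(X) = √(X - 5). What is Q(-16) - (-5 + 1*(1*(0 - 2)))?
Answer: 7 + I*√21 ≈ 7.0 + 4.5826*I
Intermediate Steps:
Q(X) = √(-5 + X)
Q(-16) - (-5 + 1*(1*(0 - 2))) = √(-5 - 16) - (-5 + 1*(1*(0 - 2))) = √(-21) - (-5 + 1*(1*(-2))) = I*√21 - (-5 + 1*(-2)) = I*√21 - (-5 - 2) = I*√21 - 1*(-7) = I*√21 + 7 = 7 + I*√21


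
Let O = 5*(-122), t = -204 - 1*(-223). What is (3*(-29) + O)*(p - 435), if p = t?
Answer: 289952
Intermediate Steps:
t = 19 (t = -204 + 223 = 19)
p = 19
O = -610
(3*(-29) + O)*(p - 435) = (3*(-29) - 610)*(19 - 435) = (-87 - 610)*(-416) = -697*(-416) = 289952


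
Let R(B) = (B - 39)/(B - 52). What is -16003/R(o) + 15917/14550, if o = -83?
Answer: -7857987719/443775 ≈ -17707.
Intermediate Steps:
R(B) = (-39 + B)/(-52 + B)
-16003/R(o) + 15917/14550 = -16003*(-52 - 83)/(-39 - 83) + 15917/14550 = -16003/(-122/(-135)) + 15917*(1/14550) = -16003/((-1/135*(-122))) + 15917/14550 = -16003/122/135 + 15917/14550 = -16003*135/122 + 15917/14550 = -2160405/122 + 15917/14550 = -7857987719/443775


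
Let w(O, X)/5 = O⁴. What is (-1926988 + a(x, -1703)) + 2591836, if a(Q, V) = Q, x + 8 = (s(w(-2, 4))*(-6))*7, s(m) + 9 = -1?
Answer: 665260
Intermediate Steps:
w(O, X) = 5*O⁴
s(m) = -10 (s(m) = -9 - 1 = -10)
x = 412 (x = -8 - 10*(-6)*7 = -8 + 60*7 = -8 + 420 = 412)
(-1926988 + a(x, -1703)) + 2591836 = (-1926988 + 412) + 2591836 = -1926576 + 2591836 = 665260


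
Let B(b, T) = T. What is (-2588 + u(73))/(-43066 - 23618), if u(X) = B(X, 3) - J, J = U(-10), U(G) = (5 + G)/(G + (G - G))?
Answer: 5171/133368 ≈ 0.038772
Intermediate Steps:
U(G) = (5 + G)/G (U(G) = (5 + G)/(G + 0) = (5 + G)/G)
J = ½ (J = (5 - 10)/(-10) = -⅒*(-5) = ½ ≈ 0.50000)
u(X) = 5/2 (u(X) = 3 - 1*½ = 3 - ½ = 5/2)
(-2588 + u(73))/(-43066 - 23618) = (-2588 + 5/2)/(-43066 - 23618) = -5171/2/(-66684) = -5171/2*(-1/66684) = 5171/133368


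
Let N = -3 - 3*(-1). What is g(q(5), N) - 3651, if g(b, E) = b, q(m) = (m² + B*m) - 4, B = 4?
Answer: -3610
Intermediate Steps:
q(m) = -4 + m² + 4*m (q(m) = (m² + 4*m) - 4 = -4 + m² + 4*m)
N = 0 (N = -3 + 3 = 0)
g(q(5), N) - 3651 = (-4 + 5² + 4*5) - 3651 = (-4 + 25 + 20) - 3651 = 41 - 3651 = -3610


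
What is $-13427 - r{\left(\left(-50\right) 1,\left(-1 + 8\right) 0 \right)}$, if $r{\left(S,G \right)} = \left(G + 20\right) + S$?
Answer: $-13397$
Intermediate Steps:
$r{\left(S,G \right)} = 20 + G + S$ ($r{\left(S,G \right)} = \left(20 + G\right) + S = 20 + G + S$)
$-13427 - r{\left(\left(-50\right) 1,\left(-1 + 8\right) 0 \right)} = -13427 - \left(20 + \left(-1 + 8\right) 0 - 50\right) = -13427 - \left(20 + 7 \cdot 0 - 50\right) = -13427 - \left(20 + 0 - 50\right) = -13427 - -30 = -13427 + 30 = -13397$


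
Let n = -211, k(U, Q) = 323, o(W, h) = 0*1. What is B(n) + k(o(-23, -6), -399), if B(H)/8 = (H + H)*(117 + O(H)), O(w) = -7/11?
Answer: -4317727/11 ≈ -3.9252e+5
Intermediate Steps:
o(W, h) = 0
O(w) = -7/11 (O(w) = -7*1/11 = -7/11)
B(H) = 20480*H/11 (B(H) = 8*((H + H)*(117 - 7/11)) = 8*((2*H)*(1280/11)) = 8*(2560*H/11) = 20480*H/11)
B(n) + k(o(-23, -6), -399) = (20480/11)*(-211) + 323 = -4321280/11 + 323 = -4317727/11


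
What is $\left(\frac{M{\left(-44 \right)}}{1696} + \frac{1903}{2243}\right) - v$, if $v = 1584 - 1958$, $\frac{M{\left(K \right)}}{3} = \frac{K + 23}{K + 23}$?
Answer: $\frac{1425978089}{3804128} \approx 374.85$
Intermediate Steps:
$M{\left(K \right)} = 3$ ($M{\left(K \right)} = 3 \frac{K + 23}{K + 23} = 3 \frac{23 + K}{23 + K} = 3 \cdot 1 = 3$)
$v = -374$ ($v = 1584 - 1958 = -374$)
$\left(\frac{M{\left(-44 \right)}}{1696} + \frac{1903}{2243}\right) - v = \left(\frac{3}{1696} + \frac{1903}{2243}\right) - -374 = \left(3 \cdot \frac{1}{1696} + 1903 \cdot \frac{1}{2243}\right) + 374 = \left(\frac{3}{1696} + \frac{1903}{2243}\right) + 374 = \frac{3234217}{3804128} + 374 = \frac{1425978089}{3804128}$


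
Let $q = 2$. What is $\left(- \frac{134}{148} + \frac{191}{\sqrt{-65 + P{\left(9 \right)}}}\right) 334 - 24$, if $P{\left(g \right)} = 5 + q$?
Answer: $- \frac{12077}{37} - \frac{31897 i \sqrt{58}}{29} \approx -326.41 - 8376.6 i$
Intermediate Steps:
$P{\left(g \right)} = 7$ ($P{\left(g \right)} = 5 + 2 = 7$)
$\left(- \frac{134}{148} + \frac{191}{\sqrt{-65 + P{\left(9 \right)}}}\right) 334 - 24 = \left(- \frac{134}{148} + \frac{191}{\sqrt{-65 + 7}}\right) 334 - 24 = \left(\left(-134\right) \frac{1}{148} + \frac{191}{\sqrt{-58}}\right) 334 - 24 = \left(- \frac{67}{74} + \frac{191}{i \sqrt{58}}\right) 334 - 24 = \left(- \frac{67}{74} + 191 \left(- \frac{i \sqrt{58}}{58}\right)\right) 334 - 24 = \left(- \frac{67}{74} - \frac{191 i \sqrt{58}}{58}\right) 334 - 24 = \left(- \frac{11189}{37} - \frac{31897 i \sqrt{58}}{29}\right) - 24 = - \frac{12077}{37} - \frac{31897 i \sqrt{58}}{29}$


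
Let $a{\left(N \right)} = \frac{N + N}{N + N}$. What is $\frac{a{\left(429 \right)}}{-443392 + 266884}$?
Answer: $- \frac{1}{176508} \approx -5.6655 \cdot 10^{-6}$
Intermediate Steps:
$a{\left(N \right)} = 1$ ($a{\left(N \right)} = \frac{2 N}{2 N} = 2 N \frac{1}{2 N} = 1$)
$\frac{a{\left(429 \right)}}{-443392 + 266884} = 1 \frac{1}{-443392 + 266884} = 1 \frac{1}{-176508} = 1 \left(- \frac{1}{176508}\right) = - \frac{1}{176508}$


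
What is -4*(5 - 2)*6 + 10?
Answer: -62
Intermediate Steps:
-4*(5 - 2)*6 + 10 = -4*3*6 + 10 = -12*6 + 10 = -72 + 10 = -62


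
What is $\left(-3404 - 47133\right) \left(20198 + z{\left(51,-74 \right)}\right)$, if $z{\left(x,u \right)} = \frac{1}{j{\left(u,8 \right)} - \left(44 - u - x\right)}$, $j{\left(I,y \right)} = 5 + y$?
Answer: $- \frac{55120251067}{54} \approx -1.0207 \cdot 10^{9}$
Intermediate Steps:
$z{\left(x,u \right)} = \frac{1}{-31 + u + x}$ ($z{\left(x,u \right)} = \frac{1}{\left(5 + 8\right) - \left(44 - u - x\right)} = \frac{1}{13 - \left(44 - u - x\right)} = \frac{1}{13 + \left(-44 + u + x\right)} = \frac{1}{-31 + u + x}$)
$\left(-3404 - 47133\right) \left(20198 + z{\left(51,-74 \right)}\right) = \left(-3404 - 47133\right) \left(20198 + \frac{1}{-31 - 74 + 51}\right) = - 50537 \left(20198 + \frac{1}{-54}\right) = - 50537 \left(20198 - \frac{1}{54}\right) = \left(-50537\right) \frac{1090691}{54} = - \frac{55120251067}{54}$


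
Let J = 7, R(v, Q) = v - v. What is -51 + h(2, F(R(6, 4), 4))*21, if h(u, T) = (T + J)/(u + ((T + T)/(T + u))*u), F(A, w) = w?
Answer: -3/2 ≈ -1.5000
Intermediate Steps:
R(v, Q) = 0
h(u, T) = (7 + T)/(u + 2*T*u/(T + u)) (h(u, T) = (T + 7)/(u + ((T + T)/(T + u))*u) = (7 + T)/(u + ((2*T)/(T + u))*u) = (7 + T)/(u + (2*T/(T + u))*u) = (7 + T)/(u + 2*T*u/(T + u)))
-51 + h(2, F(R(6, 4), 4))*21 = -51 + ((4**2 + 7*4 + 7*2 + 4*2)/(2*(2 + 3*4)))*21 = -51 + ((16 + 28 + 14 + 8)/(2*(2 + 12)))*21 = -51 + ((1/2)*66/14)*21 = -51 + ((1/2)*(1/14)*66)*21 = -51 + (33/14)*21 = -51 + 99/2 = -3/2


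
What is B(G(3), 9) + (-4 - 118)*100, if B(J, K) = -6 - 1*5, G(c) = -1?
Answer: -12211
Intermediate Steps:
B(J, K) = -11 (B(J, K) = -6 - 5 = -11)
B(G(3), 9) + (-4 - 118)*100 = -11 + (-4 - 118)*100 = -11 - 122*100 = -11 - 12200 = -12211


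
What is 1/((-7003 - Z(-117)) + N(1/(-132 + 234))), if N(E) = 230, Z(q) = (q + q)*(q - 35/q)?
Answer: -1/34081 ≈ -2.9342e-5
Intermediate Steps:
Z(q) = 2*q*(q - 35/q) (Z(q) = (2*q)*(q - 35/q) = 2*q*(q - 35/q))
1/((-7003 - Z(-117)) + N(1/(-132 + 234))) = 1/((-7003 - (-70 + 2*(-117)²)) + 230) = 1/((-7003 - (-70 + 2*13689)) + 230) = 1/((-7003 - (-70 + 27378)) + 230) = 1/((-7003 - 1*27308) + 230) = 1/((-7003 - 27308) + 230) = 1/(-34311 + 230) = 1/(-34081) = -1/34081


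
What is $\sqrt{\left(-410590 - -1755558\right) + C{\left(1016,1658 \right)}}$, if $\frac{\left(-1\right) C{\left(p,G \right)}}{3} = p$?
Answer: $4 \sqrt{83870} \approx 1158.4$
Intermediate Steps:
$C{\left(p,G \right)} = - 3 p$
$\sqrt{\left(-410590 - -1755558\right) + C{\left(1016,1658 \right)}} = \sqrt{\left(-410590 - -1755558\right) - 3048} = \sqrt{\left(-410590 + 1755558\right) - 3048} = \sqrt{1344968 - 3048} = \sqrt{1341920} = 4 \sqrt{83870}$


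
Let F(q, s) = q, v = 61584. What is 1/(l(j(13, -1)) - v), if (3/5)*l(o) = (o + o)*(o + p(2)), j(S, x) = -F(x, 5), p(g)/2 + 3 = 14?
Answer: -3/184522 ≈ -1.6258e-5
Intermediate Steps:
p(g) = 22 (p(g) = -6 + 2*14 = -6 + 28 = 22)
j(S, x) = -x
l(o) = 10*o*(22 + o)/3 (l(o) = 5*((o + o)*(o + 22))/3 = 5*((2*o)*(22 + o))/3 = 5*(2*o*(22 + o))/3 = 10*o*(22 + o)/3)
1/(l(j(13, -1)) - v) = 1/(10*(-1*(-1))*(22 - 1*(-1))/3 - 1*61584) = 1/((10/3)*1*(22 + 1) - 61584) = 1/((10/3)*1*23 - 61584) = 1/(230/3 - 61584) = 1/(-184522/3) = -3/184522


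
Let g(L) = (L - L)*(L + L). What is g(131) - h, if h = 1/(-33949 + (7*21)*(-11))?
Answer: 1/35566 ≈ 2.8117e-5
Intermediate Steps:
g(L) = 0 (g(L) = 0*(2*L) = 0)
h = -1/35566 (h = 1/(-33949 + 147*(-11)) = 1/(-33949 - 1617) = 1/(-35566) = -1/35566 ≈ -2.8117e-5)
g(131) - h = 0 - 1*(-1/35566) = 0 + 1/35566 = 1/35566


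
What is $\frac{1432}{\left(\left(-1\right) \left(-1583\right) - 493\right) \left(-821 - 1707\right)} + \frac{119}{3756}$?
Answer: $\frac{10079009}{323429160} \approx 0.031163$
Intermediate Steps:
$\frac{1432}{\left(\left(-1\right) \left(-1583\right) - 493\right) \left(-821 - 1707\right)} + \frac{119}{3756} = \frac{1432}{\left(1583 - 493\right) \left(-2528\right)} + 119 \cdot \frac{1}{3756} = \frac{1432}{1090 \left(-2528\right)} + \frac{119}{3756} = \frac{1432}{-2755520} + \frac{119}{3756} = 1432 \left(- \frac{1}{2755520}\right) + \frac{119}{3756} = - \frac{179}{344440} + \frac{119}{3756} = \frac{10079009}{323429160}$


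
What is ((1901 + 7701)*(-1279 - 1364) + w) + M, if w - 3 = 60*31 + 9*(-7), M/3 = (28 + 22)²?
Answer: -25368786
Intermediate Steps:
M = 7500 (M = 3*(28 + 22)² = 3*50² = 3*2500 = 7500)
w = 1800 (w = 3 + (60*31 + 9*(-7)) = 3 + (1860 - 63) = 3 + 1797 = 1800)
((1901 + 7701)*(-1279 - 1364) + w) + M = ((1901 + 7701)*(-1279 - 1364) + 1800) + 7500 = (9602*(-2643) + 1800) + 7500 = (-25378086 + 1800) + 7500 = -25376286 + 7500 = -25368786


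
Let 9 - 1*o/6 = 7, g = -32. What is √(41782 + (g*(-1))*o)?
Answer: √42166 ≈ 205.34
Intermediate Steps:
o = 12 (o = 54 - 6*7 = 54 - 42 = 12)
√(41782 + (g*(-1))*o) = √(41782 - 32*(-1)*12) = √(41782 + 32*12) = √(41782 + 384) = √42166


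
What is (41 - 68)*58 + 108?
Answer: -1458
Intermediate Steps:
(41 - 68)*58 + 108 = -27*58 + 108 = -1566 + 108 = -1458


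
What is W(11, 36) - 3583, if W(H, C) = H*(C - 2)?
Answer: -3209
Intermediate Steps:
W(H, C) = H*(-2 + C)
W(11, 36) - 3583 = 11*(-2 + 36) - 3583 = 11*34 - 3583 = 374 - 3583 = -3209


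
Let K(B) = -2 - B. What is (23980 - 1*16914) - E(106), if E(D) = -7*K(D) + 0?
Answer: 6310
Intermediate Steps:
E(D) = 14 + 7*D (E(D) = -7*(-2 - D) + 0 = (14 + 7*D) + 0 = 14 + 7*D)
(23980 - 1*16914) - E(106) = (23980 - 1*16914) - (14 + 7*106) = (23980 - 16914) - (14 + 742) = 7066 - 1*756 = 7066 - 756 = 6310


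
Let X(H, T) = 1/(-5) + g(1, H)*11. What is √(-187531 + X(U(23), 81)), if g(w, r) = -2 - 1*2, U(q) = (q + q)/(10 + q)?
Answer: 2*I*√1172345/5 ≈ 433.1*I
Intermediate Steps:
U(q) = 2*q/(10 + q) (U(q) = (2*q)/(10 + q) = 2*q/(10 + q))
g(w, r) = -4 (g(w, r) = -2 - 2 = -4)
X(H, T) = -221/5 (X(H, T) = 1/(-5) - 4*11 = -⅕ - 44 = -221/5)
√(-187531 + X(U(23), 81)) = √(-187531 - 221/5) = √(-937876/5) = 2*I*√1172345/5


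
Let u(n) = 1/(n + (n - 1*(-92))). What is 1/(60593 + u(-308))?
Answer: 524/31750731 ≈ 1.6504e-5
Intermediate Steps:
u(n) = 1/(92 + 2*n) (u(n) = 1/(n + (n + 92)) = 1/(n + (92 + n)) = 1/(92 + 2*n))
1/(60593 + u(-308)) = 1/(60593 + 1/(2*(46 - 308))) = 1/(60593 + (1/2)/(-262)) = 1/(60593 + (1/2)*(-1/262)) = 1/(60593 - 1/524) = 1/(31750731/524) = 524/31750731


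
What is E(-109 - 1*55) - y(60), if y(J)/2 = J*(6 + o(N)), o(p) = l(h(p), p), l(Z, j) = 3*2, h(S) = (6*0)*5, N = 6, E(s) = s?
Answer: -1604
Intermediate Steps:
h(S) = 0 (h(S) = 0*5 = 0)
l(Z, j) = 6
o(p) = 6
y(J) = 24*J (y(J) = 2*(J*(6 + 6)) = 2*(J*12) = 2*(12*J) = 24*J)
E(-109 - 1*55) - y(60) = (-109 - 1*55) - 24*60 = (-109 - 55) - 1*1440 = -164 - 1440 = -1604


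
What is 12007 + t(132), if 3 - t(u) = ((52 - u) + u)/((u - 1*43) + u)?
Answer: 204166/17 ≈ 12010.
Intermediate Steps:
t(u) = 3 - 52/(-43 + 2*u) (t(u) = 3 - ((52 - u) + u)/((u - 1*43) + u) = 3 - 52/((u - 43) + u) = 3 - 52/((-43 + u) + u) = 3 - 52/(-43 + 2*u))
12007 + t(132) = 12007 + (-181 + 6*132)/(-43 + 2*132) = 12007 + (-181 + 792)/(-43 + 264) = 12007 + 611/221 = 12007 + (1/221)*611 = 12007 + 47/17 = 204166/17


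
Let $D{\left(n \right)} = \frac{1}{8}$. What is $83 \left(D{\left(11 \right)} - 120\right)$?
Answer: $- \frac{79597}{8} \approx -9949.6$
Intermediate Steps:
$D{\left(n \right)} = \frac{1}{8}$
$83 \left(D{\left(11 \right)} - 120\right) = 83 \left(\frac{1}{8} - 120\right) = 83 \left(- \frac{959}{8}\right) = - \frac{79597}{8}$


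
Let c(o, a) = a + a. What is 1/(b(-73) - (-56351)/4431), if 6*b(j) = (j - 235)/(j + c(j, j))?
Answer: 970389/12568327 ≈ 0.077209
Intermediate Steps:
c(o, a) = 2*a
b(j) = (-235 + j)/(18*j) (b(j) = ((j - 235)/(j + 2*j))/6 = ((-235 + j)/((3*j)))/6 = ((-235 + j)*(1/(3*j)))/6 = ((-235 + j)/(3*j))/6 = (-235 + j)/(18*j))
1/(b(-73) - (-56351)/4431) = 1/((1/18)*(-235 - 73)/(-73) - (-56351)/4431) = 1/((1/18)*(-1/73)*(-308) - (-56351)/4431) = 1/(154/657 - 1*(-56351/4431)) = 1/(154/657 + 56351/4431) = 1/(12568327/970389) = 970389/12568327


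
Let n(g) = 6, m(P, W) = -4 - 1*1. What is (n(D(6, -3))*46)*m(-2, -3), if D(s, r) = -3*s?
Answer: -1380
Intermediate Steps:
m(P, W) = -5 (m(P, W) = -4 - 1 = -5)
(n(D(6, -3))*46)*m(-2, -3) = (6*46)*(-5) = 276*(-5) = -1380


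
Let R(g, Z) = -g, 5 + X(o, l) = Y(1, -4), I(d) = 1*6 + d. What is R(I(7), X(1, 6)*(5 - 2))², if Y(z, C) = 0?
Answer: 169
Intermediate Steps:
I(d) = 6 + d
X(o, l) = -5 (X(o, l) = -5 + 0 = -5)
R(I(7), X(1, 6)*(5 - 2))² = (-(6 + 7))² = (-1*13)² = (-13)² = 169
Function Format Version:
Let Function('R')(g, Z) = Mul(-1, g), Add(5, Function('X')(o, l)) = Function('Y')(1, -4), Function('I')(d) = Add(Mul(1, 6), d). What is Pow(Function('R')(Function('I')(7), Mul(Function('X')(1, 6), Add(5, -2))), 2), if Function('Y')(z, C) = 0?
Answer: 169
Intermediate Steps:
Function('I')(d) = Add(6, d)
Function('X')(o, l) = -5 (Function('X')(o, l) = Add(-5, 0) = -5)
Pow(Function('R')(Function('I')(7), Mul(Function('X')(1, 6), Add(5, -2))), 2) = Pow(Mul(-1, Add(6, 7)), 2) = Pow(Mul(-1, 13), 2) = Pow(-13, 2) = 169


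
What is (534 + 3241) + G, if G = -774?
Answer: 3001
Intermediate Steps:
(534 + 3241) + G = (534 + 3241) - 774 = 3775 - 774 = 3001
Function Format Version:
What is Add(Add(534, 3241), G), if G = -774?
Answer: 3001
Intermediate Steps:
Add(Add(534, 3241), G) = Add(Add(534, 3241), -774) = Add(3775, -774) = 3001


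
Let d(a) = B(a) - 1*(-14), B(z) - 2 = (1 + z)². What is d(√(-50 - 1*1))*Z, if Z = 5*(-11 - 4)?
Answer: 2550 - 150*I*√51 ≈ 2550.0 - 1071.2*I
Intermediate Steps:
B(z) = 2 + (1 + z)²
d(a) = 16 + (1 + a)² (d(a) = (2 + (1 + a)²) - 1*(-14) = (2 + (1 + a)²) + 14 = 16 + (1 + a)²)
Z = -75 (Z = 5*(-15) = -75)
d(√(-50 - 1*1))*Z = (16 + (1 + √(-50 - 1*1))²)*(-75) = (16 + (1 + √(-50 - 1))²)*(-75) = (16 + (1 + √(-51))²)*(-75) = (16 + (1 + I*√51)²)*(-75) = -1200 - 75*(1 + I*√51)²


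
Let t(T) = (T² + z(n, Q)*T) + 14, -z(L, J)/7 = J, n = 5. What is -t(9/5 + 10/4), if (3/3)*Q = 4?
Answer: 8791/100 ≈ 87.910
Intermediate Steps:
Q = 4
z(L, J) = -7*J
t(T) = 14 + T² - 28*T (t(T) = (T² + (-7*4)*T) + 14 = (T² - 28*T) + 14 = 14 + T² - 28*T)
-t(9/5 + 10/4) = -(14 + (9/5 + 10/4)² - 28*(9/5 + 10/4)) = -(14 + (9*(⅕) + 10*(¼))² - 28*(9*(⅕) + 10*(¼))) = -(14 + (9/5 + 5/2)² - 28*(9/5 + 5/2)) = -(14 + (43/10)² - 28*43/10) = -(14 + 1849/100 - 602/5) = -1*(-8791/100) = 8791/100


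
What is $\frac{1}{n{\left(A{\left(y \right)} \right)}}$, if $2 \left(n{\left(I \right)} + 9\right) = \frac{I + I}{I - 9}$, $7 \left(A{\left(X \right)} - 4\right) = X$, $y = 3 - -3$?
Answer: $- \frac{29}{295} \approx -0.098305$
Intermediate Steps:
$y = 6$ ($y = 3 + 3 = 6$)
$A{\left(X \right)} = 4 + \frac{X}{7}$
$n{\left(I \right)} = -9 + \frac{I}{-9 + I}$ ($n{\left(I \right)} = -9 + \frac{\left(I + I\right) \frac{1}{I - 9}}{2} = -9 + \frac{2 I \frac{1}{-9 + I}}{2} = -9 + \frac{I}{-9 + I}$)
$\frac{1}{n{\left(A{\left(y \right)} \right)}} = \frac{1}{\frac{1}{-9 + \left(4 + \frac{1}{7} \cdot 6\right)} \left(81 - 8 \left(4 + \frac{1}{7} \cdot 6\right)\right)} = \frac{1}{\frac{1}{-9 + \left(4 + \frac{6}{7}\right)} \left(81 - 8 \left(4 + \frac{6}{7}\right)\right)} = \frac{1}{\frac{1}{-9 + \frac{34}{7}} \left(81 - \frac{272}{7}\right)} = \frac{1}{\frac{1}{- \frac{29}{7}} \left(81 - \frac{272}{7}\right)} = \frac{1}{\left(- \frac{7}{29}\right) \frac{295}{7}} = \frac{1}{- \frac{295}{29}} = - \frac{29}{295}$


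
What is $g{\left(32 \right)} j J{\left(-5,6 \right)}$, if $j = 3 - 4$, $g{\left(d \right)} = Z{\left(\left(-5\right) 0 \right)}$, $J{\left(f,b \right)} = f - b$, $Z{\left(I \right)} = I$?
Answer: $0$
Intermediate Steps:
$g{\left(d \right)} = 0$ ($g{\left(d \right)} = \left(-5\right) 0 = 0$)
$j = -1$ ($j = 3 - 4 = -1$)
$g{\left(32 \right)} j J{\left(-5,6 \right)} = 0 \left(- (-5 - 6)\right) = 0 \left(\left(-1\right) \left(-11\right)\right) = 0 \cdot 11 = 0$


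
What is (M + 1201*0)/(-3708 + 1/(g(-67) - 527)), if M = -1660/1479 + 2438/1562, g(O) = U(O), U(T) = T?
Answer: -9115938/77095962659 ≈ -0.00011824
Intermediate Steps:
g(O) = O
M = 506441/1155099 (M = -1660*1/1479 + 2438*(1/1562) = -1660/1479 + 1219/781 = 506441/1155099 ≈ 0.43844)
(M + 1201*0)/(-3708 + 1/(g(-67) - 527)) = (506441/1155099 + 1201*0)/(-3708 + 1/(-67 - 527)) = (506441/1155099 + 0)/(-3708 + 1/(-594)) = 506441/(1155099*(-3708 - 1/594)) = 506441/(1155099*(-2202553/594)) = (506441/1155099)*(-594/2202553) = -9115938/77095962659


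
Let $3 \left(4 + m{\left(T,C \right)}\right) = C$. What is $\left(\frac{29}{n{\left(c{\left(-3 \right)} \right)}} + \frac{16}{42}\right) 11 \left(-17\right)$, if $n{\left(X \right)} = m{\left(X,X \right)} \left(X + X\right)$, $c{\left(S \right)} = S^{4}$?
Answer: $- \frac{1895993}{26082} \approx -72.694$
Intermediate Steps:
$m{\left(T,C \right)} = -4 + \frac{C}{3}$
$n{\left(X \right)} = 2 X \left(-4 + \frac{X}{3}\right)$ ($n{\left(X \right)} = \left(-4 + \frac{X}{3}\right) \left(X + X\right) = \left(-4 + \frac{X}{3}\right) 2 X = 2 X \left(-4 + \frac{X}{3}\right)$)
$\left(\frac{29}{n{\left(c{\left(-3 \right)} \right)}} + \frac{16}{42}\right) 11 \left(-17\right) = \left(\frac{29}{\frac{2}{3} \left(-3\right)^{4} \left(-12 + \left(-3\right)^{4}\right)} + \frac{16}{42}\right) 11 \left(-17\right) = \left(\frac{29}{\frac{2}{3} \cdot 81 \left(-12 + 81\right)} + 16 \cdot \frac{1}{42}\right) \left(-187\right) = \left(\frac{29}{\frac{2}{3} \cdot 81 \cdot 69} + \frac{8}{21}\right) \left(-187\right) = \left(\frac{29}{3726} + \frac{8}{21}\right) \left(-187\right) = \frac{10139}{26082} \left(-187\right) = - \frac{1895993}{26082}$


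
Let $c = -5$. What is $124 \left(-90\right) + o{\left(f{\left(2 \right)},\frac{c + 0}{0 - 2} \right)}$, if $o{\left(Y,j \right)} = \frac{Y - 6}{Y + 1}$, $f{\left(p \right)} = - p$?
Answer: $-11152$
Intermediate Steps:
$o{\left(Y,j \right)} = \frac{-6 + Y}{1 + Y}$
$124 \left(-90\right) + o{\left(f{\left(2 \right)},\frac{c + 0}{0 - 2} \right)} = 124 \left(-90\right) + \frac{-6 - 2}{1 - 2} = -11160 + \frac{-6 - 2}{1 - 2} = -11160 + \frac{1}{-1} \left(-8\right) = -11160 - -8 = -11160 + 8 = -11152$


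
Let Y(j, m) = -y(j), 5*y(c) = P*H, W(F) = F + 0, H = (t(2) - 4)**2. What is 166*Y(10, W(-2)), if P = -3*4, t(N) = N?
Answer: 7968/5 ≈ 1593.6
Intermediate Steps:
H = 4 (H = (2 - 4)**2 = (-2)**2 = 4)
P = -12
W(F) = F
y(c) = -48/5 (y(c) = (-12*4)/5 = (1/5)*(-48) = -48/5)
Y(j, m) = 48/5 (Y(j, m) = -1*(-48/5) = 48/5)
166*Y(10, W(-2)) = 166*(48/5) = 7968/5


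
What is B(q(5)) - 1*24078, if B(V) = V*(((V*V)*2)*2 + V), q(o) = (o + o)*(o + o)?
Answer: 3985922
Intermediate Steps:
q(o) = 4*o² (q(o) = (2*o)*(2*o) = 4*o²)
B(V) = V*(V + 4*V²) (B(V) = V*((V²*2)*2 + V) = V*((2*V²)*2 + V) = V*(4*V² + V) = V*(V + 4*V²))
B(q(5)) - 1*24078 = (4*5²)²*(1 + 4*(4*5²)) - 1*24078 = (4*25)²*(1 + 4*(4*25)) - 24078 = 100²*(1 + 4*100) - 24078 = 10000*(1 + 400) - 24078 = 10000*401 - 24078 = 4010000 - 24078 = 3985922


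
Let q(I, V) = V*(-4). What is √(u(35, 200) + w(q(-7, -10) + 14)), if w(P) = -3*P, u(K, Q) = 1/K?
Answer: I*√198415/35 ≈ 12.727*I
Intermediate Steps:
q(I, V) = -4*V
√(u(35, 200) + w(q(-7, -10) + 14)) = √(1/35 - 3*(-4*(-10) + 14)) = √(1/35 - 3*(40 + 14)) = √(1/35 - 3*54) = √(1/35 - 162) = √(-5669/35) = I*√198415/35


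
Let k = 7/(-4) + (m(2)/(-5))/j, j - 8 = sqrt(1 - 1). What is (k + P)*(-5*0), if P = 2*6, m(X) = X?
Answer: 0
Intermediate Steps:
P = 12
j = 8 (j = 8 + sqrt(1 - 1) = 8 + sqrt(0) = 8 + 0 = 8)
k = -9/5 (k = 7/(-4) + (2/(-5))/8 = 7*(-1/4) + (2*(-1/5))*(1/8) = -7/4 - 2/5*1/8 = -7/4 - 1/20 = -9/5 ≈ -1.8000)
(k + P)*(-5*0) = (-9/5 + 12)*(-5*0) = (51/5)*0 = 0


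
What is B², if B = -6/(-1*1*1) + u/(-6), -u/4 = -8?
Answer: 4/9 ≈ 0.44444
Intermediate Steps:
u = 32 (u = -4*(-8) = 32)
B = ⅔ (B = -6/(-1*1*1) + 32/(-6) = -6/((-1*1)) + 32*(-⅙) = -6/(-1) - 16/3 = -6*(-1) - 16/3 = 6 - 16/3 = ⅔ ≈ 0.66667)
B² = (⅔)² = 4/9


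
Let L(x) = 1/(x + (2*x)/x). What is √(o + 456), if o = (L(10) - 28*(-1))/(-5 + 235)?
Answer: √868638930/1380 ≈ 21.357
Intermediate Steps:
L(x) = 1/(2 + x) (L(x) = 1/(x + 2) = 1/(2 + x))
o = 337/2760 (o = (1/(2 + 10) - 28*(-1))/(-5 + 235) = (1/12 + 28)/230 = (1/12 + 28)*(1/230) = (337/12)*(1/230) = 337/2760 ≈ 0.12210)
√(o + 456) = √(337/2760 + 456) = √(1258897/2760) = √868638930/1380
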